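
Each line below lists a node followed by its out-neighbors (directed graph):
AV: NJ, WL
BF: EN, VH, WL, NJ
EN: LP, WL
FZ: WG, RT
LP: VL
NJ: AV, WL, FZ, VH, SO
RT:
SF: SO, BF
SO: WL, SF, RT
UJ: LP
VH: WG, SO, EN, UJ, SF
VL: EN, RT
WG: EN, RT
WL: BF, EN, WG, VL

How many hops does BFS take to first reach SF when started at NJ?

Level 0: NJ
Level 1: AV, FZ, SO, VH, WL
Level 2: BF, EN, RT, SF, UJ, VL, WG
Level 3: LP
SF first appears at level 2.

2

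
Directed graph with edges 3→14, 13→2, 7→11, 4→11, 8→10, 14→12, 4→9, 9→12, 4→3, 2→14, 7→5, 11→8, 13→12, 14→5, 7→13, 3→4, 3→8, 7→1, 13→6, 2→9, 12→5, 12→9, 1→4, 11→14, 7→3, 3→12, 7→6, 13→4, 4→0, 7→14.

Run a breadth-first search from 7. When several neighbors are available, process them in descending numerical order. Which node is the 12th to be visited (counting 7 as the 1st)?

8

Visit 7; enqueue 14, 13, 11, 6, 5, 3, 1 → queue [14, 13, 11, 6, 5, 3, 1]
Visit 14; enqueue 12 → queue [13, 11, 6, 5, 3, 1, 12]
Visit 13; enqueue 4, 2 → queue [11, 6, 5, 3, 1, 12, 4, 2]
Visit 11; enqueue 8 → queue [6, 5, 3, 1, 12, 4, 2, 8]
Visit 6 → queue [5, 3, 1, 12, 4, 2, 8]
Visit 5 → queue [3, 1, 12, 4, 2, 8]
Visit 3 → queue [1, 12, 4, 2, 8]
Visit 1 → queue [12, 4, 2, 8]
Visit 12; enqueue 9 → queue [4, 2, 8, 9]
Visit 4; enqueue 0 → queue [2, 8, 9, 0]
Visit 2 → queue [8, 9, 0]
Visit 8; enqueue 10 → queue [9, 0, 10]
Visit 9 → queue [0, 10]
Visit 0 → queue [10]
Visit 10 → queue []

Visit order: 7, 14, 13, 11, 6, 5, 3, 1, 12, 4, 2, 8, 9, 0, 10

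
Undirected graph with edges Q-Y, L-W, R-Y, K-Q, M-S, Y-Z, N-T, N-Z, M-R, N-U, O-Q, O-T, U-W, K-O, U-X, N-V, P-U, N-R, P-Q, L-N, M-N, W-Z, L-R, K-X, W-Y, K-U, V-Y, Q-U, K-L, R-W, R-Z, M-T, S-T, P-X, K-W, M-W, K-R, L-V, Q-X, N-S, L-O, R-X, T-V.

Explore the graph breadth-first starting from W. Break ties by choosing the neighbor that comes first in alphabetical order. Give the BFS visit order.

W -> K -> L -> M -> R -> U -> Y -> Z -> O -> Q -> X -> N -> V -> S -> T -> P

Visit W; enqueue K, L, M, R, U, Y, Z → queue [K, L, M, R, U, Y, Z]
Visit K; enqueue O, Q, X → queue [L, M, R, U, Y, Z, O, Q, X]
Visit L; enqueue N, V → queue [M, R, U, Y, Z, O, Q, X, N, V]
Visit M; enqueue S, T → queue [R, U, Y, Z, O, Q, X, N, V, S, T]
Visit R → queue [U, Y, Z, O, Q, X, N, V, S, T]
Visit U; enqueue P → queue [Y, Z, O, Q, X, N, V, S, T, P]
Visit Y → queue [Z, O, Q, X, N, V, S, T, P]
Visit Z → queue [O, Q, X, N, V, S, T, P]
Visit O → queue [Q, X, N, V, S, T, P]
Visit Q → queue [X, N, V, S, T, P]
Visit X → queue [N, V, S, T, P]
Visit N → queue [V, S, T, P]
Visit V → queue [S, T, P]
Visit S → queue [T, P]
Visit T → queue [P]
Visit P → queue []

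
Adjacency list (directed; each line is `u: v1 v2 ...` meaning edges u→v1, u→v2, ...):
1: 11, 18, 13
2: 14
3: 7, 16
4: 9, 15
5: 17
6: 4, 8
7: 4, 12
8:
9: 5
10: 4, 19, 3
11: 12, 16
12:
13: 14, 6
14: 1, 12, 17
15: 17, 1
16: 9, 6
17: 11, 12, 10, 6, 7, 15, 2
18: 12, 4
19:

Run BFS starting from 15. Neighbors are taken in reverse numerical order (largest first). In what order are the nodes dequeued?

15, 17, 1, 12, 11, 10, 7, 6, 2, 18, 13, 16, 19, 4, 3, 8, 14, 9, 5

Visit 15; enqueue 17, 1 → queue [17, 1]
Visit 17; enqueue 12, 11, 10, 7, 6, 2 → queue [1, 12, 11, 10, 7, 6, 2]
Visit 1; enqueue 18, 13 → queue [12, 11, 10, 7, 6, 2, 18, 13]
Visit 12 → queue [11, 10, 7, 6, 2, 18, 13]
Visit 11; enqueue 16 → queue [10, 7, 6, 2, 18, 13, 16]
Visit 10; enqueue 19, 4, 3 → queue [7, 6, 2, 18, 13, 16, 19, 4, 3]
Visit 7 → queue [6, 2, 18, 13, 16, 19, 4, 3]
Visit 6; enqueue 8 → queue [2, 18, 13, 16, 19, 4, 3, 8]
Visit 2; enqueue 14 → queue [18, 13, 16, 19, 4, 3, 8, 14]
Visit 18 → queue [13, 16, 19, 4, 3, 8, 14]
Visit 13 → queue [16, 19, 4, 3, 8, 14]
Visit 16; enqueue 9 → queue [19, 4, 3, 8, 14, 9]
Visit 19 → queue [4, 3, 8, 14, 9]
Visit 4 → queue [3, 8, 14, 9]
Visit 3 → queue [8, 14, 9]
Visit 8 → queue [14, 9]
Visit 14 → queue [9]
Visit 9; enqueue 5 → queue [5]
Visit 5 → queue []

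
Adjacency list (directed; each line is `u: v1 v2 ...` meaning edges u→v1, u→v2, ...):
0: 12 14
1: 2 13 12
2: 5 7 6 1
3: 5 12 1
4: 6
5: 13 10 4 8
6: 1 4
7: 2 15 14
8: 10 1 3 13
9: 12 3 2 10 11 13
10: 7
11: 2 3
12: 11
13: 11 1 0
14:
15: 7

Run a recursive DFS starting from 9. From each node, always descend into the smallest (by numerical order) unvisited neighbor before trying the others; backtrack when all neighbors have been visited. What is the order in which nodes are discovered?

Visit 9
9 → 2
2 → 1
1 → 12
12 → 11
11 → 3
3 → 5
5 → 4
4 → 6
5 → 8
8 → 10
10 → 7
7 → 14
7 → 15
8 → 13
13 → 0

9 2 1 12 11 3 5 4 6 8 10 7 14 15 13 0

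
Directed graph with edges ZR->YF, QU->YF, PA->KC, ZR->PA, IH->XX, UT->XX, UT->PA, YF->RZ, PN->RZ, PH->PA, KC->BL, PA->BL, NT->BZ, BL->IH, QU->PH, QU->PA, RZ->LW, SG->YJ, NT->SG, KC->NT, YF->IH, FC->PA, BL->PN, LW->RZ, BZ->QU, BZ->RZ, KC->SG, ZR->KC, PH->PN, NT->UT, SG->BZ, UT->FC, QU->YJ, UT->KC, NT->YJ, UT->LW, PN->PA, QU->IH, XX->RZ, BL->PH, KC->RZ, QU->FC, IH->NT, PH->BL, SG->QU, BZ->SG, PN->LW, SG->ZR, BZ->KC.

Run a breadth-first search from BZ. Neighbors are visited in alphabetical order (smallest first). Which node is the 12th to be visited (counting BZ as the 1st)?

Visit BZ; enqueue KC, QU, RZ, SG → queue [KC, QU, RZ, SG]
Visit KC; enqueue BL, NT → queue [QU, RZ, SG, BL, NT]
Visit QU; enqueue FC, IH, PA, PH, YF, YJ → queue [RZ, SG, BL, NT, FC, IH, PA, PH, YF, YJ]
Visit RZ; enqueue LW → queue [SG, BL, NT, FC, IH, PA, PH, YF, YJ, LW]
Visit SG; enqueue ZR → queue [BL, NT, FC, IH, PA, PH, YF, YJ, LW, ZR]
Visit BL; enqueue PN → queue [NT, FC, IH, PA, PH, YF, YJ, LW, ZR, PN]
Visit NT; enqueue UT → queue [FC, IH, PA, PH, YF, YJ, LW, ZR, PN, UT]
Visit FC → queue [IH, PA, PH, YF, YJ, LW, ZR, PN, UT]
Visit IH; enqueue XX → queue [PA, PH, YF, YJ, LW, ZR, PN, UT, XX]
Visit PA → queue [PH, YF, YJ, LW, ZR, PN, UT, XX]
Visit PH → queue [YF, YJ, LW, ZR, PN, UT, XX]
Visit YF → queue [YJ, LW, ZR, PN, UT, XX]
Visit YJ → queue [LW, ZR, PN, UT, XX]
Visit LW → queue [ZR, PN, UT, XX]
Visit ZR → queue [PN, UT, XX]
Visit PN → queue [UT, XX]
Visit UT → queue [XX]
Visit XX → queue []

Visit order: BZ, KC, QU, RZ, SG, BL, NT, FC, IH, PA, PH, YF, YJ, LW, ZR, PN, UT, XX

YF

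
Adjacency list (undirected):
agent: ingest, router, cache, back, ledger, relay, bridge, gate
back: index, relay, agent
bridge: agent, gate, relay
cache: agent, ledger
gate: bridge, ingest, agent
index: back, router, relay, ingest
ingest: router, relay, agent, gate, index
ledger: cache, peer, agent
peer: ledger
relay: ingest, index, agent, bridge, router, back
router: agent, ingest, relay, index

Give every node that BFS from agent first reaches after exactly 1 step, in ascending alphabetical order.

Level 0: agent
Level 1: back, bridge, cache, gate, ingest, ledger, relay, router
Level 2: index, peer

back, bridge, cache, gate, ingest, ledger, relay, router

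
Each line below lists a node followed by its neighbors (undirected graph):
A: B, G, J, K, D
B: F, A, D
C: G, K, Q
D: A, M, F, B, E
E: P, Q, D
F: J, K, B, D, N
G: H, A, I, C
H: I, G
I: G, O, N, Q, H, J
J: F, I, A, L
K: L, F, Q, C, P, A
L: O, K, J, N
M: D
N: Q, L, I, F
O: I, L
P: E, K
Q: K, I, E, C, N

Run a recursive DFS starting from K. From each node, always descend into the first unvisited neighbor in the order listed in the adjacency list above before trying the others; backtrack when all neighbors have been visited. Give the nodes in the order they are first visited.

Visit K
K → L
L → O
O → I
I → G
G → H
G → A
A → B
B → F
F → J
F → D
D → M
D → E
E → P
E → Q
Q → C
Q → N

K, L, O, I, G, H, A, B, F, J, D, M, E, P, Q, C, N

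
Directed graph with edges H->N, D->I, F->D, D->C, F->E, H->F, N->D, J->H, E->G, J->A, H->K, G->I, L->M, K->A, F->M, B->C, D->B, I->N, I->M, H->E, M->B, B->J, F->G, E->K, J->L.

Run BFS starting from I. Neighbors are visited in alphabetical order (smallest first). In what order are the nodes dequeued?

Visit I; enqueue M, N → queue [M, N]
Visit M; enqueue B → queue [N, B]
Visit N; enqueue D → queue [B, D]
Visit B; enqueue C, J → queue [D, C, J]
Visit D → queue [C, J]
Visit C → queue [J]
Visit J; enqueue A, H, L → queue [A, H, L]
Visit A → queue [H, L]
Visit H; enqueue E, F, K → queue [L, E, F, K]
Visit L → queue [E, F, K]
Visit E; enqueue G → queue [F, K, G]
Visit F → queue [K, G]
Visit K → queue [G]
Visit G → queue []

I, M, N, B, D, C, J, A, H, L, E, F, K, G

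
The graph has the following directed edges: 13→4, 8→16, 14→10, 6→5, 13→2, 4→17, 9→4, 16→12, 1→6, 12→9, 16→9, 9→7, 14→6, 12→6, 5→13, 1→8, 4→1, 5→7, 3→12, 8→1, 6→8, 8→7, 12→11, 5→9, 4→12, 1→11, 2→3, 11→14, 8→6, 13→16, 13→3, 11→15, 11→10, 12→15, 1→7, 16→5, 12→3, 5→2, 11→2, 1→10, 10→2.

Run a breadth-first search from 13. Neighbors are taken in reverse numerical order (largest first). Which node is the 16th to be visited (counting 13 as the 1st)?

8

Visit 13; enqueue 16, 4, 3, 2 → queue [16, 4, 3, 2]
Visit 16; enqueue 12, 9, 5 → queue [4, 3, 2, 12, 9, 5]
Visit 4; enqueue 17, 1 → queue [3, 2, 12, 9, 5, 17, 1]
Visit 3 → queue [2, 12, 9, 5, 17, 1]
Visit 2 → queue [12, 9, 5, 17, 1]
Visit 12; enqueue 15, 11, 6 → queue [9, 5, 17, 1, 15, 11, 6]
Visit 9; enqueue 7 → queue [5, 17, 1, 15, 11, 6, 7]
Visit 5 → queue [17, 1, 15, 11, 6, 7]
Visit 17 → queue [1, 15, 11, 6, 7]
Visit 1; enqueue 10, 8 → queue [15, 11, 6, 7, 10, 8]
Visit 15 → queue [11, 6, 7, 10, 8]
Visit 11; enqueue 14 → queue [6, 7, 10, 8, 14]
Visit 6 → queue [7, 10, 8, 14]
Visit 7 → queue [10, 8, 14]
Visit 10 → queue [8, 14]
Visit 8 → queue [14]
Visit 14 → queue []

Visit order: 13, 16, 4, 3, 2, 12, 9, 5, 17, 1, 15, 11, 6, 7, 10, 8, 14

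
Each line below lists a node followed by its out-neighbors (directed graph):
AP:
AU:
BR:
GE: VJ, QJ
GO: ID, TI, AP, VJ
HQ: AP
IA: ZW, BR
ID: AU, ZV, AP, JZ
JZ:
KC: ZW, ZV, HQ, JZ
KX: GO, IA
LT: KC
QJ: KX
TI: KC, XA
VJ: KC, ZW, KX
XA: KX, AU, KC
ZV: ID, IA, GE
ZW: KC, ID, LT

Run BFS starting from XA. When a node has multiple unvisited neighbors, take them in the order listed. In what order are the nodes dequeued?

XA, KX, AU, KC, GO, IA, ZW, ZV, HQ, JZ, ID, TI, AP, VJ, BR, LT, GE, QJ

Visit XA; enqueue KX, AU, KC → queue [KX, AU, KC]
Visit KX; enqueue GO, IA → queue [AU, KC, GO, IA]
Visit AU → queue [KC, GO, IA]
Visit KC; enqueue ZW, ZV, HQ, JZ → queue [GO, IA, ZW, ZV, HQ, JZ]
Visit GO; enqueue ID, TI, AP, VJ → queue [IA, ZW, ZV, HQ, JZ, ID, TI, AP, VJ]
Visit IA; enqueue BR → queue [ZW, ZV, HQ, JZ, ID, TI, AP, VJ, BR]
Visit ZW; enqueue LT → queue [ZV, HQ, JZ, ID, TI, AP, VJ, BR, LT]
Visit ZV; enqueue GE → queue [HQ, JZ, ID, TI, AP, VJ, BR, LT, GE]
Visit HQ → queue [JZ, ID, TI, AP, VJ, BR, LT, GE]
Visit JZ → queue [ID, TI, AP, VJ, BR, LT, GE]
Visit ID → queue [TI, AP, VJ, BR, LT, GE]
Visit TI → queue [AP, VJ, BR, LT, GE]
Visit AP → queue [VJ, BR, LT, GE]
Visit VJ → queue [BR, LT, GE]
Visit BR → queue [LT, GE]
Visit LT → queue [GE]
Visit GE; enqueue QJ → queue [QJ]
Visit QJ → queue []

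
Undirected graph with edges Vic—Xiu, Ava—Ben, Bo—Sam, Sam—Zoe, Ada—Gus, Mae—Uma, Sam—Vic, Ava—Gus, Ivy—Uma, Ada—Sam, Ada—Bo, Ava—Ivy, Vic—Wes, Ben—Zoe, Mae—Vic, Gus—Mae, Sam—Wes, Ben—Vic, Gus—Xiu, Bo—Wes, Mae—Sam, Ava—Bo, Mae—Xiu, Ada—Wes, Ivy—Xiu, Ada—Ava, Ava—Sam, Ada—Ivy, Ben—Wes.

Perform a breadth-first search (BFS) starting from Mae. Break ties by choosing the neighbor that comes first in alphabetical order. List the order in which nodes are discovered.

Visit Mae; enqueue Gus, Sam, Uma, Vic, Xiu → queue [Gus, Sam, Uma, Vic, Xiu]
Visit Gus; enqueue Ada, Ava → queue [Sam, Uma, Vic, Xiu, Ada, Ava]
Visit Sam; enqueue Bo, Wes, Zoe → queue [Uma, Vic, Xiu, Ada, Ava, Bo, Wes, Zoe]
Visit Uma; enqueue Ivy → queue [Vic, Xiu, Ada, Ava, Bo, Wes, Zoe, Ivy]
Visit Vic; enqueue Ben → queue [Xiu, Ada, Ava, Bo, Wes, Zoe, Ivy, Ben]
Visit Xiu → queue [Ada, Ava, Bo, Wes, Zoe, Ivy, Ben]
Visit Ada → queue [Ava, Bo, Wes, Zoe, Ivy, Ben]
Visit Ava → queue [Bo, Wes, Zoe, Ivy, Ben]
Visit Bo → queue [Wes, Zoe, Ivy, Ben]
Visit Wes → queue [Zoe, Ivy, Ben]
Visit Zoe → queue [Ivy, Ben]
Visit Ivy → queue [Ben]
Visit Ben → queue []

Mae → Gus → Sam → Uma → Vic → Xiu → Ada → Ava → Bo → Wes → Zoe → Ivy → Ben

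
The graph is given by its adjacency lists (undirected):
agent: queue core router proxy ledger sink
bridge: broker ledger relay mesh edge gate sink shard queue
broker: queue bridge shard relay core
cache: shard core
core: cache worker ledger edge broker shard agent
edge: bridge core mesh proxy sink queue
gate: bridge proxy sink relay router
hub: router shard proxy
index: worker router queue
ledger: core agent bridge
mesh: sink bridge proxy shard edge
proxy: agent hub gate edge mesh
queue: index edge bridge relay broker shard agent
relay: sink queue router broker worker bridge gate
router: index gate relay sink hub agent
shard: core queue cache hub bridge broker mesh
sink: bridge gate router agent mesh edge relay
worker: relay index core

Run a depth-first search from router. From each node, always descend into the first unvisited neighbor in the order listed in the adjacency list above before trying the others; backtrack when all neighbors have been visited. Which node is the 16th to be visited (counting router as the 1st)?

ledger

Visit router
router → index
index → worker
worker → relay
relay → sink
sink → bridge
bridge → broker
broker → queue
queue → edge
edge → core
core → cache
cache → shard
shard → hub
hub → proxy
proxy → agent
agent → ledger
proxy → gate
proxy → mesh

Visit order: router, index, worker, relay, sink, bridge, broker, queue, edge, core, cache, shard, hub, proxy, agent, ledger, gate, mesh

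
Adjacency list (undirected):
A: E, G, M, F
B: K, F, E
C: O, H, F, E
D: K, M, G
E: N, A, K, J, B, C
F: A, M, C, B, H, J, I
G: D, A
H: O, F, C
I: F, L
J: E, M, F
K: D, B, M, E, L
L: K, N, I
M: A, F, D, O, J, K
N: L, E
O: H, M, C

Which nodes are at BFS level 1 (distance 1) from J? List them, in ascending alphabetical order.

E, F, M

Level 0: J
Level 1: E, F, M
Level 2: A, B, C, D, H, I, K, N, O
Level 3: G, L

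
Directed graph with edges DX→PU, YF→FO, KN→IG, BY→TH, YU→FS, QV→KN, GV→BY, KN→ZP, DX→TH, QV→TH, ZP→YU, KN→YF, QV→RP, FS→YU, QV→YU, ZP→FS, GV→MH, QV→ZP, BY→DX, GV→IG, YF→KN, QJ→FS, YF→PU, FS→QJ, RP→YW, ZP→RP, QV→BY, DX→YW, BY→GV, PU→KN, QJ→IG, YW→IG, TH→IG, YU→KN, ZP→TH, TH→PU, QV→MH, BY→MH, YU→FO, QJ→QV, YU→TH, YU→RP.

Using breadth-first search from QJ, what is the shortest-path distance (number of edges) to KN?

Level 0: QJ
Level 1: FS, IG, QV
Level 2: BY, KN, MH, RP, TH, YU, ZP
Level 3: DX, FO, GV, PU, YF, YW
KN first appears at level 2.

2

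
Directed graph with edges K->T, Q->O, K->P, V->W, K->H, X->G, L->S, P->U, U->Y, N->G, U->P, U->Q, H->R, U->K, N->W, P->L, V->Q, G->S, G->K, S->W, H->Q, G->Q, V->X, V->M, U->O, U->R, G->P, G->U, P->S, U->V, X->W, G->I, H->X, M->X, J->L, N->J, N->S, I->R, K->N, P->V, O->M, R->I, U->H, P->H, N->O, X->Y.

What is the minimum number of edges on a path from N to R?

3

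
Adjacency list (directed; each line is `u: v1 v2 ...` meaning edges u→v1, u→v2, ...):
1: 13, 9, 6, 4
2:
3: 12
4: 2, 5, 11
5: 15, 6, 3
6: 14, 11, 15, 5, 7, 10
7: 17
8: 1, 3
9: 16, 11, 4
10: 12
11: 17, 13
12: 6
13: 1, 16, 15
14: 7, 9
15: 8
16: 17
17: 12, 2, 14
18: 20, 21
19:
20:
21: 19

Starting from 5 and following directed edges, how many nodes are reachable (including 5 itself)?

BFS from 5 visits: 5, 15, 6, 3, 8, 14, 11, 10, 7, 12, 1, 9, 17, 13, 4, 16, 2
Reachable nodes: 17 of 21 total.

17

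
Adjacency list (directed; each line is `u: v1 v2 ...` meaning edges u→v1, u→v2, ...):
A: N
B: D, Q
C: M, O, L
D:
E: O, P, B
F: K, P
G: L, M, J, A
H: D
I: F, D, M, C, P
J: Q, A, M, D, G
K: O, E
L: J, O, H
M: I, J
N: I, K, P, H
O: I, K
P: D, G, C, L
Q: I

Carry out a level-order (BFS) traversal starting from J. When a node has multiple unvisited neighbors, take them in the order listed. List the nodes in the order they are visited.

Visit J; enqueue Q, A, M, D, G → queue [Q, A, M, D, G]
Visit Q; enqueue I → queue [A, M, D, G, I]
Visit A; enqueue N → queue [M, D, G, I, N]
Visit M → queue [D, G, I, N]
Visit D → queue [G, I, N]
Visit G; enqueue L → queue [I, N, L]
Visit I; enqueue F, C, P → queue [N, L, F, C, P]
Visit N; enqueue K, H → queue [L, F, C, P, K, H]
Visit L; enqueue O → queue [F, C, P, K, H, O]
Visit F → queue [C, P, K, H, O]
Visit C → queue [P, K, H, O]
Visit P → queue [K, H, O]
Visit K; enqueue E → queue [H, O, E]
Visit H → queue [O, E]
Visit O → queue [E]
Visit E; enqueue B → queue [B]
Visit B → queue []

J Q A M D G I N L F C P K H O E B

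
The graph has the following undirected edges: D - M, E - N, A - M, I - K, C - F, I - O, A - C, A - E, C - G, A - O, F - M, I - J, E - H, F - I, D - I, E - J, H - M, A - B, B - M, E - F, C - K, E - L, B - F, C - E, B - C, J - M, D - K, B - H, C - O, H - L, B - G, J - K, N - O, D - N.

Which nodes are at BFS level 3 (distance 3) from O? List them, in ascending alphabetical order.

H, L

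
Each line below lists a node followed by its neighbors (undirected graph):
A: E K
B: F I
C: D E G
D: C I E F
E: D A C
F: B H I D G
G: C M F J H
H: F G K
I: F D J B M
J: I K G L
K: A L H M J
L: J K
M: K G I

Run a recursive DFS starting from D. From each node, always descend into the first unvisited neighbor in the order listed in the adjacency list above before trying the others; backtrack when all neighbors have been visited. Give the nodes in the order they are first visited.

Visit D
D → C
C → E
E → A
A → K
K → L
L → J
J → I
I → F
F → B
F → H
H → G
G → M

D, C, E, A, K, L, J, I, F, B, H, G, M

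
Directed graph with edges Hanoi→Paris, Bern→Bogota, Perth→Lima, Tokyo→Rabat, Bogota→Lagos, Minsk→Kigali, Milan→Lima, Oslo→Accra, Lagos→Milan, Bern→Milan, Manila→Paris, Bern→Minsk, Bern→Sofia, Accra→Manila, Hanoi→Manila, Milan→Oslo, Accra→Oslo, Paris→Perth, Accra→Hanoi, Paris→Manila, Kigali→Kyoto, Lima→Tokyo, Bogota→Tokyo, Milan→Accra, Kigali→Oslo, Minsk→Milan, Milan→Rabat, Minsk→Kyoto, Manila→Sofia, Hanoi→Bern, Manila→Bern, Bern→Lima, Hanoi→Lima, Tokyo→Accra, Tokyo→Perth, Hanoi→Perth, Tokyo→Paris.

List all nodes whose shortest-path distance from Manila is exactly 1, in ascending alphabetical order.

Bern, Paris, Sofia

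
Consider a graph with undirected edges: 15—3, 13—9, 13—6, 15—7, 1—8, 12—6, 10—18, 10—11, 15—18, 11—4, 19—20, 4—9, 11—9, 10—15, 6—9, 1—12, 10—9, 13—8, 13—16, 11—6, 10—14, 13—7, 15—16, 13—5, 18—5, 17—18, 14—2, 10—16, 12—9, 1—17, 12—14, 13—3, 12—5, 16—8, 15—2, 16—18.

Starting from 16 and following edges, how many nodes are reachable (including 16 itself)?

BFS from 16 visits: 16, 18, 15, 13, 10, 8, 17, 5, 7, 3, 2, 9, 6, 14, 11, 1, 12, 4
Reachable nodes: 18 of 20 total.

18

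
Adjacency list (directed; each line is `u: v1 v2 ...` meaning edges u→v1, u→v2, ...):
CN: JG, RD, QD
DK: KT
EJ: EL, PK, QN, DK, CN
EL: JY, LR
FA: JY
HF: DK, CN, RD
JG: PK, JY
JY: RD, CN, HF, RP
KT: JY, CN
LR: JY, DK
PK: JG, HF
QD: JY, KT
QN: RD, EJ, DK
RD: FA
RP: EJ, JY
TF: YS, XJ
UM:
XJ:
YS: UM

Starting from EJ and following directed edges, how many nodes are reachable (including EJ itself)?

15

BFS from EJ visits: EJ, EL, PK, QN, DK, CN, JY, LR, JG, HF, RD, KT, QD, RP, FA
Reachable nodes: 15 of 19 total.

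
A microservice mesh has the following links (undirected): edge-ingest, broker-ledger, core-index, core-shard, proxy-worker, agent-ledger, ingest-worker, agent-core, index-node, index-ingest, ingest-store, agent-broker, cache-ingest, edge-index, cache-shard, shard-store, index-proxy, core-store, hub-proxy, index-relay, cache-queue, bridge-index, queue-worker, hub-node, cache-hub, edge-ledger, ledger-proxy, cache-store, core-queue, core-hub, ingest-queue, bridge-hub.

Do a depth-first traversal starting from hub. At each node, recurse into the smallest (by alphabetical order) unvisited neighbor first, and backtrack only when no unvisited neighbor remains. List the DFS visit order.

Visit hub
hub → bridge
bridge → index
index → core
core → agent
agent → broker
broker → ledger
ledger → edge
edge → ingest
ingest → cache
cache → queue
queue → worker
worker → proxy
cache → shard
shard → store
index → node
index → relay

hub, bridge, index, core, agent, broker, ledger, edge, ingest, cache, queue, worker, proxy, shard, store, node, relay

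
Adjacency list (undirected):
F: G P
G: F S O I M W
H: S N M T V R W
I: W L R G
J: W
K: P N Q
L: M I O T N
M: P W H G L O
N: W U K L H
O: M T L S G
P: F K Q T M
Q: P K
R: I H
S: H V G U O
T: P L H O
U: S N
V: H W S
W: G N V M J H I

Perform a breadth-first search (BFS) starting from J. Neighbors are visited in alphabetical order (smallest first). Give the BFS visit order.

Visit J; enqueue W → queue [W]
Visit W; enqueue G, H, I, M, N, V → queue [G, H, I, M, N, V]
Visit G; enqueue F, O, S → queue [H, I, M, N, V, F, O, S]
Visit H; enqueue R, T → queue [I, M, N, V, F, O, S, R, T]
Visit I; enqueue L → queue [M, N, V, F, O, S, R, T, L]
Visit M; enqueue P → queue [N, V, F, O, S, R, T, L, P]
Visit N; enqueue K, U → queue [V, F, O, S, R, T, L, P, K, U]
Visit V → queue [F, O, S, R, T, L, P, K, U]
Visit F → queue [O, S, R, T, L, P, K, U]
Visit O → queue [S, R, T, L, P, K, U]
Visit S → queue [R, T, L, P, K, U]
Visit R → queue [T, L, P, K, U]
Visit T → queue [L, P, K, U]
Visit L → queue [P, K, U]
Visit P; enqueue Q → queue [K, U, Q]
Visit K → queue [U, Q]
Visit U → queue [Q]
Visit Q → queue []

J W G H I M N V F O S R T L P K U Q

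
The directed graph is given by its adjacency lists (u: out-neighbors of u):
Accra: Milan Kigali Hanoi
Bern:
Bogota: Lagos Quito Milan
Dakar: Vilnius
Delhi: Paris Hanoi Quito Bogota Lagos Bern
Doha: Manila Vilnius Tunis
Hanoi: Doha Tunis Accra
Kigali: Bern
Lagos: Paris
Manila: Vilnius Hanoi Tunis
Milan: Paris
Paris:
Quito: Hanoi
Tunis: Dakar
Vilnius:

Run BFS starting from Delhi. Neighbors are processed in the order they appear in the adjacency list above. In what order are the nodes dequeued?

Delhi Paris Hanoi Quito Bogota Lagos Bern Doha Tunis Accra Milan Manila Vilnius Dakar Kigali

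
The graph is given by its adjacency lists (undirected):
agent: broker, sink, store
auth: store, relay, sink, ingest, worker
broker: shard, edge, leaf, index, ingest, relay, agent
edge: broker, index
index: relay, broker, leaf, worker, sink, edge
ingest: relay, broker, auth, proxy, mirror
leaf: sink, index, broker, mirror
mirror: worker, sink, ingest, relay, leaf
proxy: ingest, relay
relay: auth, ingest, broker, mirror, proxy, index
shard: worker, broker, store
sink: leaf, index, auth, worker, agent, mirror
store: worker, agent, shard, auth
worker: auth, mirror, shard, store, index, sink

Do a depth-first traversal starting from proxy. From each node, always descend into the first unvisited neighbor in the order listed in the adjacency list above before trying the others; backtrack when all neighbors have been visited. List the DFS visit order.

proxy, ingest, relay, auth, store, worker, mirror, sink, leaf, index, broker, shard, edge, agent

Visit proxy
proxy → ingest
ingest → relay
relay → auth
auth → store
store → worker
worker → mirror
mirror → sink
sink → leaf
leaf → index
index → broker
broker → shard
broker → edge
broker → agent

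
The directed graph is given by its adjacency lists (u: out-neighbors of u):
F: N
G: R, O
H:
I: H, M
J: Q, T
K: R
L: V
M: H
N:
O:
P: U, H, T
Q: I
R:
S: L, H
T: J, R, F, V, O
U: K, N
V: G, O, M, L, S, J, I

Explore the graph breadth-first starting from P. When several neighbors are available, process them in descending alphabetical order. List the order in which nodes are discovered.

P → U → T → H → N → K → V → R → O → J → F → S → M → L → I → G → Q

Visit P; enqueue U, T, H → queue [U, T, H]
Visit U; enqueue N, K → queue [T, H, N, K]
Visit T; enqueue V, R, O, J, F → queue [H, N, K, V, R, O, J, F]
Visit H → queue [N, K, V, R, O, J, F]
Visit N → queue [K, V, R, O, J, F]
Visit K → queue [V, R, O, J, F]
Visit V; enqueue S, M, L, I, G → queue [R, O, J, F, S, M, L, I, G]
Visit R → queue [O, J, F, S, M, L, I, G]
Visit O → queue [J, F, S, M, L, I, G]
Visit J; enqueue Q → queue [F, S, M, L, I, G, Q]
Visit F → queue [S, M, L, I, G, Q]
Visit S → queue [M, L, I, G, Q]
Visit M → queue [L, I, G, Q]
Visit L → queue [I, G, Q]
Visit I → queue [G, Q]
Visit G → queue [Q]
Visit Q → queue []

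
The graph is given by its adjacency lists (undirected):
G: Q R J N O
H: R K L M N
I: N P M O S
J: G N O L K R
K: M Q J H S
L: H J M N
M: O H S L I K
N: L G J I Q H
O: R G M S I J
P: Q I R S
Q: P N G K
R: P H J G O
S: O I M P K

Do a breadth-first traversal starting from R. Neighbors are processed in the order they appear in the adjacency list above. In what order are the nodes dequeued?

Visit R; enqueue P, H, J, G, O → queue [P, H, J, G, O]
Visit P; enqueue Q, I, S → queue [H, J, G, O, Q, I, S]
Visit H; enqueue K, L, M, N → queue [J, G, O, Q, I, S, K, L, M, N]
Visit J → queue [G, O, Q, I, S, K, L, M, N]
Visit G → queue [O, Q, I, S, K, L, M, N]
Visit O → queue [Q, I, S, K, L, M, N]
Visit Q → queue [I, S, K, L, M, N]
Visit I → queue [S, K, L, M, N]
Visit S → queue [K, L, M, N]
Visit K → queue [L, M, N]
Visit L → queue [M, N]
Visit M → queue [N]
Visit N → queue []

R, P, H, J, G, O, Q, I, S, K, L, M, N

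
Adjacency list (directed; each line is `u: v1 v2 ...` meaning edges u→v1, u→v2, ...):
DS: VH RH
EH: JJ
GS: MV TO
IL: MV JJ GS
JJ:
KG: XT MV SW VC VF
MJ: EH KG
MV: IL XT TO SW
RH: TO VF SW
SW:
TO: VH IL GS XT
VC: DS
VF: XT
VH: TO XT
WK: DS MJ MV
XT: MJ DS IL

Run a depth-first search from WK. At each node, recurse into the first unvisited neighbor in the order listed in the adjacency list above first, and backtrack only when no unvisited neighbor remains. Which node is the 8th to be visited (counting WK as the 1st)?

MJ

Visit WK
WK → DS
DS → VH
VH → TO
TO → IL
IL → MV
MV → XT
XT → MJ
MJ → EH
EH → JJ
MJ → KG
KG → SW
KG → VC
KG → VF
IL → GS
DS → RH

Visit order: WK, DS, VH, TO, IL, MV, XT, MJ, EH, JJ, KG, SW, VC, VF, GS, RH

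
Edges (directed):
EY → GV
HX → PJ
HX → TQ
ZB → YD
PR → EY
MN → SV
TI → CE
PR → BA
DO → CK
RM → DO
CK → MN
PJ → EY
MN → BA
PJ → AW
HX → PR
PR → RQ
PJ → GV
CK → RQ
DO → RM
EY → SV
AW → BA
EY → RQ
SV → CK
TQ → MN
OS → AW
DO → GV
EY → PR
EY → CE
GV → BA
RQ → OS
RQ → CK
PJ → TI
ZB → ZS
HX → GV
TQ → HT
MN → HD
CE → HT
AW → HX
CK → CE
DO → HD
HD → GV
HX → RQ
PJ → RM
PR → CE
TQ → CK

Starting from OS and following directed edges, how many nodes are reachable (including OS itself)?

BFS from OS visits: OS, AW, BA, HX, GV, PJ, PR, RQ, TQ, EY, RM, TI, CE, CK, HT, MN, SV, DO, HD
Reachable nodes: 19 of 22 total.

19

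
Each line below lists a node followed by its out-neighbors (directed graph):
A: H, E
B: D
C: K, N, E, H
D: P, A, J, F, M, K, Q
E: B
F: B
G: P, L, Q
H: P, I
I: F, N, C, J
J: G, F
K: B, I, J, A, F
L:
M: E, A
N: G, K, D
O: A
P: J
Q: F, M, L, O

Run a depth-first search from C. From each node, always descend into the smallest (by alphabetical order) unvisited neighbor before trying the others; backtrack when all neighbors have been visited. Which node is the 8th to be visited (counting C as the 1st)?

F

Visit C
C → E
E → B
B → D
D → A
A → H
H → I
I → F
I → J
J → G
G → L
G → P
G → Q
Q → M
Q → O
I → N
N → K

Visit order: C, E, B, D, A, H, I, F, J, G, L, P, Q, M, O, N, K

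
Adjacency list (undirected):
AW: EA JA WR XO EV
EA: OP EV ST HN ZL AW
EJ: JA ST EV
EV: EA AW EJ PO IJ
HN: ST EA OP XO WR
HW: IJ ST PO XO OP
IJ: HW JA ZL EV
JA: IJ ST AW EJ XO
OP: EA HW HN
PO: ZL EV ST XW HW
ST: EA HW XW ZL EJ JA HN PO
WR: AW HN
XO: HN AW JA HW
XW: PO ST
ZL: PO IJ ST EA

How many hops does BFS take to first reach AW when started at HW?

2

Level 0: HW
Level 1: IJ, OP, PO, ST, XO
Level 2: AW, EA, EJ, EV, HN, JA, XW, ZL
Level 3: WR
AW first appears at level 2.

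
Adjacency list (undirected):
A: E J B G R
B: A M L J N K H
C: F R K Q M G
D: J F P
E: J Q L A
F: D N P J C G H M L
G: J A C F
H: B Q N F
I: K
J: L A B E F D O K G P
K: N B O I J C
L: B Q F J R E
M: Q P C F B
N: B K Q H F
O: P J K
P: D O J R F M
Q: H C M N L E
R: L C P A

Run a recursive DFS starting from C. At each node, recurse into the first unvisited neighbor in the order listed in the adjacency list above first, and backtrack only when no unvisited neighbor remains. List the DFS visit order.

C, F, D, J, L, B, A, E, Q, H, N, K, O, P, R, M, I, G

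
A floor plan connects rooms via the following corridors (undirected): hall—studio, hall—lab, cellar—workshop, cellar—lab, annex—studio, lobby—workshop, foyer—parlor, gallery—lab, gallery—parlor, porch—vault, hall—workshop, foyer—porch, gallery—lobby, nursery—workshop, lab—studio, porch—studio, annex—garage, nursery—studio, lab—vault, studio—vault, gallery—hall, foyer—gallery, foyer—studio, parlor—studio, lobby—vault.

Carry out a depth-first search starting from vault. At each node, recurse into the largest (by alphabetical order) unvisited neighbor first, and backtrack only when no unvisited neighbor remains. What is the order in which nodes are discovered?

vault → studio → porch → foyer → parlor → gallery → lobby → workshop → nursery → hall → lab → cellar → annex → garage

Visit vault
vault → studio
studio → porch
porch → foyer
foyer → parlor
parlor → gallery
gallery → lobby
lobby → workshop
workshop → nursery
workshop → hall
hall → lab
lab → cellar
studio → annex
annex → garage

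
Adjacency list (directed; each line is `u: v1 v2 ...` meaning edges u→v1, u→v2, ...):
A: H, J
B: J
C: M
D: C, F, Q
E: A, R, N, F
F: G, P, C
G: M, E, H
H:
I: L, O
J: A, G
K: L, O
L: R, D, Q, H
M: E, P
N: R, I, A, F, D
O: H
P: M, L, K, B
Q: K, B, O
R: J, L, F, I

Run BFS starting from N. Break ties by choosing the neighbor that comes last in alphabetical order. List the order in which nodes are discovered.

N -> R -> I -> F -> D -> A -> L -> J -> O -> P -> G -> C -> Q -> H -> M -> K -> B -> E

Visit N; enqueue R, I, F, D, A → queue [R, I, F, D, A]
Visit R; enqueue L, J → queue [I, F, D, A, L, J]
Visit I; enqueue O → queue [F, D, A, L, J, O]
Visit F; enqueue P, G, C → queue [D, A, L, J, O, P, G, C]
Visit D; enqueue Q → queue [A, L, J, O, P, G, C, Q]
Visit A; enqueue H → queue [L, J, O, P, G, C, Q, H]
Visit L → queue [J, O, P, G, C, Q, H]
Visit J → queue [O, P, G, C, Q, H]
Visit O → queue [P, G, C, Q, H]
Visit P; enqueue M, K, B → queue [G, C, Q, H, M, K, B]
Visit G; enqueue E → queue [C, Q, H, M, K, B, E]
Visit C → queue [Q, H, M, K, B, E]
Visit Q → queue [H, M, K, B, E]
Visit H → queue [M, K, B, E]
Visit M → queue [K, B, E]
Visit K → queue [B, E]
Visit B → queue [E]
Visit E → queue []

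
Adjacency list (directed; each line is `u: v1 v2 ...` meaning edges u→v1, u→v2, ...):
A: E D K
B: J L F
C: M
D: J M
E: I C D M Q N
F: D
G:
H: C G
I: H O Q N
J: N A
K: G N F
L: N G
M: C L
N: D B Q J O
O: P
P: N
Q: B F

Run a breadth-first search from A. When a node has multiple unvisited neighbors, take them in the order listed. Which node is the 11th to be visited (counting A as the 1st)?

Visit A; enqueue E, D, K → queue [E, D, K]
Visit E; enqueue I, C, M, Q, N → queue [D, K, I, C, M, Q, N]
Visit D; enqueue J → queue [K, I, C, M, Q, N, J]
Visit K; enqueue G, F → queue [I, C, M, Q, N, J, G, F]
Visit I; enqueue H, O → queue [C, M, Q, N, J, G, F, H, O]
Visit C → queue [M, Q, N, J, G, F, H, O]
Visit M; enqueue L → queue [Q, N, J, G, F, H, O, L]
Visit Q; enqueue B → queue [N, J, G, F, H, O, L, B]
Visit N → queue [J, G, F, H, O, L, B]
Visit J → queue [G, F, H, O, L, B]
Visit G → queue [F, H, O, L, B]
Visit F → queue [H, O, L, B]
Visit H → queue [O, L, B]
Visit O; enqueue P → queue [L, B, P]
Visit L → queue [B, P]
Visit B → queue [P]
Visit P → queue []

Visit order: A, E, D, K, I, C, M, Q, N, J, G, F, H, O, L, B, P

G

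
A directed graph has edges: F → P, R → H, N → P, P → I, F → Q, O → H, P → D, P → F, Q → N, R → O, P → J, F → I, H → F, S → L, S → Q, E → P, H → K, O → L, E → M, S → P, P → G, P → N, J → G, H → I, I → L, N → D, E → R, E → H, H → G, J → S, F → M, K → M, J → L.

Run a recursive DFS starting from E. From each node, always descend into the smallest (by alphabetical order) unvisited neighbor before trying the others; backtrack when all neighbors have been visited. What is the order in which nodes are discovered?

Visit E
E → H
H → F
F → I
I → L
F → M
F → P
P → D
P → G
P → J
J → S
S → Q
Q → N
H → K
E → R
R → O

E, H, F, I, L, M, P, D, G, J, S, Q, N, K, R, O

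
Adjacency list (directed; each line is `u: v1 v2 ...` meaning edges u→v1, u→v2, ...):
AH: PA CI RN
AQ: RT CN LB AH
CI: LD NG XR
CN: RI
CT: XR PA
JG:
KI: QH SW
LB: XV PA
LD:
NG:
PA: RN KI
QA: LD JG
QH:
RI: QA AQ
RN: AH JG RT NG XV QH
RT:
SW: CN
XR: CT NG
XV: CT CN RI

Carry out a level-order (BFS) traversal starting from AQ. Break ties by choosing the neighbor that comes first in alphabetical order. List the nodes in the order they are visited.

AQ, AH, CN, LB, RT, CI, PA, RN, RI, XV, LD, NG, XR, KI, JG, QH, QA, CT, SW

Visit AQ; enqueue AH, CN, LB, RT → queue [AH, CN, LB, RT]
Visit AH; enqueue CI, PA, RN → queue [CN, LB, RT, CI, PA, RN]
Visit CN; enqueue RI → queue [LB, RT, CI, PA, RN, RI]
Visit LB; enqueue XV → queue [RT, CI, PA, RN, RI, XV]
Visit RT → queue [CI, PA, RN, RI, XV]
Visit CI; enqueue LD, NG, XR → queue [PA, RN, RI, XV, LD, NG, XR]
Visit PA; enqueue KI → queue [RN, RI, XV, LD, NG, XR, KI]
Visit RN; enqueue JG, QH → queue [RI, XV, LD, NG, XR, KI, JG, QH]
Visit RI; enqueue QA → queue [XV, LD, NG, XR, KI, JG, QH, QA]
Visit XV; enqueue CT → queue [LD, NG, XR, KI, JG, QH, QA, CT]
Visit LD → queue [NG, XR, KI, JG, QH, QA, CT]
Visit NG → queue [XR, KI, JG, QH, QA, CT]
Visit XR → queue [KI, JG, QH, QA, CT]
Visit KI; enqueue SW → queue [JG, QH, QA, CT, SW]
Visit JG → queue [QH, QA, CT, SW]
Visit QH → queue [QA, CT, SW]
Visit QA → queue [CT, SW]
Visit CT → queue [SW]
Visit SW → queue []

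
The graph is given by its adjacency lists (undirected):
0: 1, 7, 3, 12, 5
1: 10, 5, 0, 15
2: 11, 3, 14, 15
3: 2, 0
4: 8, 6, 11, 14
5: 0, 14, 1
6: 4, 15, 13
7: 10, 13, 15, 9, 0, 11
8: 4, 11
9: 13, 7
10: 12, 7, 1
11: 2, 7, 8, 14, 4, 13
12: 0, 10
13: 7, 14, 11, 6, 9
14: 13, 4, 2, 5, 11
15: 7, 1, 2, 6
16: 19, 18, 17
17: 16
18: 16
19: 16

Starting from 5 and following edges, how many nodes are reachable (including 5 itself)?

16

BFS from 5 visits: 5, 14, 1, 0, 13, 11, 4, 2, 15, 10, 12, 7, 3, 9, 6, 8
Reachable nodes: 16 of 20 total.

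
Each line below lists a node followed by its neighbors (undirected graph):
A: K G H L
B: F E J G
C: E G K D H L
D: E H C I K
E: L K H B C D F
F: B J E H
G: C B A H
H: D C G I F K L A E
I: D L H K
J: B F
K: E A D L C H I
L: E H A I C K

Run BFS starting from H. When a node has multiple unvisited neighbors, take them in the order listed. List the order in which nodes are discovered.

H -> D -> C -> G -> I -> F -> K -> L -> A -> E -> B -> J

Visit H; enqueue D, C, G, I, F, K, L, A, E → queue [D, C, G, I, F, K, L, A, E]
Visit D → queue [C, G, I, F, K, L, A, E]
Visit C → queue [G, I, F, K, L, A, E]
Visit G; enqueue B → queue [I, F, K, L, A, E, B]
Visit I → queue [F, K, L, A, E, B]
Visit F; enqueue J → queue [K, L, A, E, B, J]
Visit K → queue [L, A, E, B, J]
Visit L → queue [A, E, B, J]
Visit A → queue [E, B, J]
Visit E → queue [B, J]
Visit B → queue [J]
Visit J → queue []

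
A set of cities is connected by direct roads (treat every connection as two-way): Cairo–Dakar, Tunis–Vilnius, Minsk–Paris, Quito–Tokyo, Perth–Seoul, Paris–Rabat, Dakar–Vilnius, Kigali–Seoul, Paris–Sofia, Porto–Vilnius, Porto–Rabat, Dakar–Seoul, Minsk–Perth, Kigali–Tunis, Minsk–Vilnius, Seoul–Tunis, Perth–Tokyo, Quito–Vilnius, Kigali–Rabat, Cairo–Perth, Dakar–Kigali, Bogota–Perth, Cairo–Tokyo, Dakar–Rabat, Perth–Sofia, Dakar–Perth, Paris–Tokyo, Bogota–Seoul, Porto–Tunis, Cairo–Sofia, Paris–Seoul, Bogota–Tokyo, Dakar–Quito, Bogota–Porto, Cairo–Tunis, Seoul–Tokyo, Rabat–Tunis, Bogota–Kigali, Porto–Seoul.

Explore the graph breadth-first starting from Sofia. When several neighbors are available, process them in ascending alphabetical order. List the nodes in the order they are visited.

Sofia → Cairo → Paris → Perth → Dakar → Tokyo → Tunis → Minsk → Rabat → Seoul → Bogota → Kigali → Quito → Vilnius → Porto

Visit Sofia; enqueue Cairo, Paris, Perth → queue [Cairo, Paris, Perth]
Visit Cairo; enqueue Dakar, Tokyo, Tunis → queue [Paris, Perth, Dakar, Tokyo, Tunis]
Visit Paris; enqueue Minsk, Rabat, Seoul → queue [Perth, Dakar, Tokyo, Tunis, Minsk, Rabat, Seoul]
Visit Perth; enqueue Bogota → queue [Dakar, Tokyo, Tunis, Minsk, Rabat, Seoul, Bogota]
Visit Dakar; enqueue Kigali, Quito, Vilnius → queue [Tokyo, Tunis, Minsk, Rabat, Seoul, Bogota, Kigali, Quito, Vilnius]
Visit Tokyo → queue [Tunis, Minsk, Rabat, Seoul, Bogota, Kigali, Quito, Vilnius]
Visit Tunis; enqueue Porto → queue [Minsk, Rabat, Seoul, Bogota, Kigali, Quito, Vilnius, Porto]
Visit Minsk → queue [Rabat, Seoul, Bogota, Kigali, Quito, Vilnius, Porto]
Visit Rabat → queue [Seoul, Bogota, Kigali, Quito, Vilnius, Porto]
Visit Seoul → queue [Bogota, Kigali, Quito, Vilnius, Porto]
Visit Bogota → queue [Kigali, Quito, Vilnius, Porto]
Visit Kigali → queue [Quito, Vilnius, Porto]
Visit Quito → queue [Vilnius, Porto]
Visit Vilnius → queue [Porto]
Visit Porto → queue []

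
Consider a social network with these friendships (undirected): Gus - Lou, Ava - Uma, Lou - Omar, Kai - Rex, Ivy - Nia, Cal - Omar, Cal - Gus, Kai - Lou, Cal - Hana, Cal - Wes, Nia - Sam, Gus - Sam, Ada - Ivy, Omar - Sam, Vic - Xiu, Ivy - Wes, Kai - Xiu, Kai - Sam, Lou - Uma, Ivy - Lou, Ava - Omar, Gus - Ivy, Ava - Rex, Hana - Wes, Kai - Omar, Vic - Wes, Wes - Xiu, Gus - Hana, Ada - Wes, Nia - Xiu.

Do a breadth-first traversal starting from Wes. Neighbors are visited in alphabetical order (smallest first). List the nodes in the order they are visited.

Visit Wes; enqueue Ada, Cal, Hana, Ivy, Vic, Xiu → queue [Ada, Cal, Hana, Ivy, Vic, Xiu]
Visit Ada → queue [Cal, Hana, Ivy, Vic, Xiu]
Visit Cal; enqueue Gus, Omar → queue [Hana, Ivy, Vic, Xiu, Gus, Omar]
Visit Hana → queue [Ivy, Vic, Xiu, Gus, Omar]
Visit Ivy; enqueue Lou, Nia → queue [Vic, Xiu, Gus, Omar, Lou, Nia]
Visit Vic → queue [Xiu, Gus, Omar, Lou, Nia]
Visit Xiu; enqueue Kai → queue [Gus, Omar, Lou, Nia, Kai]
Visit Gus; enqueue Sam → queue [Omar, Lou, Nia, Kai, Sam]
Visit Omar; enqueue Ava → queue [Lou, Nia, Kai, Sam, Ava]
Visit Lou; enqueue Uma → queue [Nia, Kai, Sam, Ava, Uma]
Visit Nia → queue [Kai, Sam, Ava, Uma]
Visit Kai; enqueue Rex → queue [Sam, Ava, Uma, Rex]
Visit Sam → queue [Ava, Uma, Rex]
Visit Ava → queue [Uma, Rex]
Visit Uma → queue [Rex]
Visit Rex → queue []

Wes -> Ada -> Cal -> Hana -> Ivy -> Vic -> Xiu -> Gus -> Omar -> Lou -> Nia -> Kai -> Sam -> Ava -> Uma -> Rex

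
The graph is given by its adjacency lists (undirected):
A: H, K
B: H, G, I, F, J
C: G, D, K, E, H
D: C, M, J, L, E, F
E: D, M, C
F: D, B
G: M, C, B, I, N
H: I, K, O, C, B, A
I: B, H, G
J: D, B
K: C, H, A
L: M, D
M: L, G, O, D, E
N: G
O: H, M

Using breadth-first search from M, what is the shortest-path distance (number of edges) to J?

Level 0: M
Level 1: D, E, G, L, O
Level 2: B, C, F, H, I, J, N
Level 3: A, K
J first appears at level 2.

2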